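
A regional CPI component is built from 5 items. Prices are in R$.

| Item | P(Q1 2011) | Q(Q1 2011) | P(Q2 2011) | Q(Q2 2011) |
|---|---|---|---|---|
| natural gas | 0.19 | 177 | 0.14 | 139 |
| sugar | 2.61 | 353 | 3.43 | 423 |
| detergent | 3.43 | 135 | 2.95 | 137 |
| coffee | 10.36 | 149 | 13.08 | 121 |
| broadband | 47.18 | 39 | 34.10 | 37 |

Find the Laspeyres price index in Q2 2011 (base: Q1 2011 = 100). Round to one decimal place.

102.3

Laspeyres price index uses base-period quantities as weights.
ΣP(Q2 2011)·Q(Q1 2011) = 0.14×177 + 3.43×353 + 2.95×135 + 13.08×149 + 34.10×39 = 24.78 + 1210.79 + 398.25 + 1948.92 + 1329.9 = 4912.64
ΣP(Q1 2011)·Q(Q1 2011) = 0.19×177 + 2.61×353 + 3.43×135 + 10.36×149 + 47.18×39 = 33.63 + 921.33 + 463.05 + 1543.64 + 1840.02 = 4801.67
Index = 4912.64 / 4801.67 × 100 = 102.3111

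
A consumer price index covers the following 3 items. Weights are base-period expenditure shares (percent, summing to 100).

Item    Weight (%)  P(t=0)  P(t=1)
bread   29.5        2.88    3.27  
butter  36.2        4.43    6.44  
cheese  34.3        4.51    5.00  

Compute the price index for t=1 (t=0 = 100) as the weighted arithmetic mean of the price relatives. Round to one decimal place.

124.1

bread: 29.5 × (3.27/2.88) = 29.5 × 1.135417 = 33.4948
butter: 36.2 × (6.44/4.43) = 36.2 × 1.453725 = 52.6248
cheese: 34.3 × (5.00/4.51) = 34.3 × 1.108647 = 38.0266
Index = Σ wᵢ·(p₁ᵢ/p₀ᵢ) = 33.4948 + 52.6248 + 38.0266 = 124.1462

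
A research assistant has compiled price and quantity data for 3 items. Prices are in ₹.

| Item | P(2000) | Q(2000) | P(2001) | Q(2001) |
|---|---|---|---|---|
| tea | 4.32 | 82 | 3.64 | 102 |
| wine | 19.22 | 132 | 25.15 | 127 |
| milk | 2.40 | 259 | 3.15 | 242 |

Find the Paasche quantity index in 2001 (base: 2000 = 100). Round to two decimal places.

Paasche quantity index uses current-period prices as weights.
ΣP(2001)·Q(2001) = 3.64×102 + 25.15×127 + 3.15×242 = 371.28 + 3194.05 + 762.3 = 4327.63
ΣP(2001)·Q(2000) = 3.64×82 + 25.15×132 + 3.15×259 = 298.48 + 3319.8 + 815.85 = 4434.13
Index = 4327.63 / 4434.13 × 100 = 97.5982

97.60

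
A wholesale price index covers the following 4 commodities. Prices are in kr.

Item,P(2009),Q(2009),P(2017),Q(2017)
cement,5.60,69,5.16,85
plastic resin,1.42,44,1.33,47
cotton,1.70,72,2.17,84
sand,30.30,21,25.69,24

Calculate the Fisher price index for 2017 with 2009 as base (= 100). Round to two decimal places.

91.98

Laspeyres component (base-period weights):
ΣP(2017)Q(2009) = 5.16×69 + 1.33×44 + 2.17×72 + 25.69×21 = 356.04 + 58.52 + 156.24 + 539.49 = 1110.29
ΣP(2009)Q(2009) = 5.60×69 + 1.42×44 + 1.70×72 + 30.30×21 = 386.4 + 62.48 + 122.4 + 636.3 = 1207.58
L = 1110.29 / 1207.58 × 100 = 91.9434
Paasche component (current-period weights):
ΣP(2017)Q(2017) = 5.16×85 + 1.33×47 + 2.17×84 + 25.69×24 = 438.6 + 62.51 + 182.28 + 616.56 = 1299.95
ΣP(2009)Q(2017) = 5.60×85 + 1.42×47 + 1.70×84 + 30.30×24 = 476 + 66.74 + 142.8 + 727.2 = 1412.74
P = 1299.95 / 1412.74 × 100 = 92.0162
Fisher = √(L × P) = √(91.9434 × 92.0162) = 91.9798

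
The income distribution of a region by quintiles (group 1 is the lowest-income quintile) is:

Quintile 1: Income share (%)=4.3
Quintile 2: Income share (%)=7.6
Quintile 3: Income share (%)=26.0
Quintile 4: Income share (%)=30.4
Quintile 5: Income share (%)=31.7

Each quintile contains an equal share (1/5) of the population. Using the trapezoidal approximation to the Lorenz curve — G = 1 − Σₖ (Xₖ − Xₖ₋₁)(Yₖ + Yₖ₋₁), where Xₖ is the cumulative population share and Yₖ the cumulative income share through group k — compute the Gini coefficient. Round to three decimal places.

Cumulative income shares Yₖ: 0.0430, 0.1190, 0.3790, 0.6830, 1.0000
Σ (Xₖ−Xₖ₋₁)(Yₖ+Yₖ₋₁) = (1/5)(0.0430+0.0000) + (1/5)(0.1190+0.0430) + (1/5)(0.3790+0.1190) + (1/5)(0.6830+0.3790) + (1/5)(1.0000+0.6830)
  = 0.0086 + 0.0324 + 0.0996 + 0.2124 + 0.3366 = 0.6896
G = 1 − 0.6896 = 0.3104

0.310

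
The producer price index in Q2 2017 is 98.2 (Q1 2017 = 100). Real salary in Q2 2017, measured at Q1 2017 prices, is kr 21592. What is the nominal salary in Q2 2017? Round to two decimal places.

21203.34

Nominal = Real × (Index/100) = 21592 × (98.2/100)
        = 21592 × 0.982 = 21203.3440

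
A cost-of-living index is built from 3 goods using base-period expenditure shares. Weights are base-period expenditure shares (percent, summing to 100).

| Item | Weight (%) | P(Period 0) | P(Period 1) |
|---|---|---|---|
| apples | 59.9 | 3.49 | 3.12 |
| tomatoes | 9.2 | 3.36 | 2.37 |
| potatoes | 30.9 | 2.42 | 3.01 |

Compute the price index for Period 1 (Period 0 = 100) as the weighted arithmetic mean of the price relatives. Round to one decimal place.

apples: 59.9 × (3.12/3.49) = 59.9 × 0.893983 = 53.5496
tomatoes: 9.2 × (2.37/3.36) = 9.2 × 0.705357 = 6.4893
potatoes: 30.9 × (3.01/2.42) = 30.9 × 1.243802 = 38.4335
Index = Σ wᵢ·(p₁ᵢ/p₀ᵢ) = 53.5496 + 6.4893 + 38.4335 = 98.4723

98.5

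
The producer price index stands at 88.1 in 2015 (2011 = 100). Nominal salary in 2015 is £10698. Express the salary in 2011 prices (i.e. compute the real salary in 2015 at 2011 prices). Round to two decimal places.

12143.02

Real = Nominal ÷ (Index/100) = 10698 ÷ (88.1/100)
     = 10698 ÷ 0.881 = 12143.0193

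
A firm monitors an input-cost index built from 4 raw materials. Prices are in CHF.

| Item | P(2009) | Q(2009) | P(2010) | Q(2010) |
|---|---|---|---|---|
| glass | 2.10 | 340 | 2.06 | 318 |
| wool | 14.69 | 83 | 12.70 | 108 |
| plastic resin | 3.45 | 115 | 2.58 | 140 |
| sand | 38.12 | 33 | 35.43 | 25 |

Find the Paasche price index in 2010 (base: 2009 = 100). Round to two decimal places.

Paasche price index uses current-period quantities as weights.
ΣP(2010)·Q(2010) = 2.06×318 + 12.70×108 + 2.58×140 + 35.43×25 = 655.08 + 1371.6 + 361.2 + 885.75 = 3273.63
ΣP(2009)·Q(2010) = 2.10×318 + 14.69×108 + 3.45×140 + 38.12×25 = 667.8 + 1586.52 + 483 + 953 = 3690.32
Index = 3273.63 / 3690.32 × 100 = 88.7086

88.71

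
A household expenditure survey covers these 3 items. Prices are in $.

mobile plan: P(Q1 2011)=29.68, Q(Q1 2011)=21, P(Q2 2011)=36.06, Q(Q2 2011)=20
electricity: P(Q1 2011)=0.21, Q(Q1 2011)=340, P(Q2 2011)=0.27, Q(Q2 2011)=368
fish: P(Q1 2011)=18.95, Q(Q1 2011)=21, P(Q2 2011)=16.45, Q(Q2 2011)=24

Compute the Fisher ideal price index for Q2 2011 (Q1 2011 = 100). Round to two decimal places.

108.64

Laspeyres component (base-period weights):
ΣP(Q2 2011)Q(Q1 2011) = 36.06×21 + 0.27×340 + 16.45×21 = 757.26 + 91.8 + 345.45 = 1194.51
ΣP(Q1 2011)Q(Q1 2011) = 29.68×21 + 0.21×340 + 18.95×21 = 623.28 + 71.4 + 397.95 = 1092.63
L = 1194.51 / 1092.63 × 100 = 109.3243
Paasche component (current-period weights):
ΣP(Q2 2011)Q(Q2 2011) = 36.06×20 + 0.27×368 + 16.45×24 = 721.2 + 99.36 + 394.8 = 1215.36
ΣP(Q1 2011)Q(Q2 2011) = 29.68×20 + 0.21×368 + 18.95×24 = 593.6 + 77.28 + 454.8 = 1125.68
P = 1215.36 / 1125.68 × 100 = 107.9667
Fisher = √(L × P) = √(109.3243 × 107.9667) = 108.6434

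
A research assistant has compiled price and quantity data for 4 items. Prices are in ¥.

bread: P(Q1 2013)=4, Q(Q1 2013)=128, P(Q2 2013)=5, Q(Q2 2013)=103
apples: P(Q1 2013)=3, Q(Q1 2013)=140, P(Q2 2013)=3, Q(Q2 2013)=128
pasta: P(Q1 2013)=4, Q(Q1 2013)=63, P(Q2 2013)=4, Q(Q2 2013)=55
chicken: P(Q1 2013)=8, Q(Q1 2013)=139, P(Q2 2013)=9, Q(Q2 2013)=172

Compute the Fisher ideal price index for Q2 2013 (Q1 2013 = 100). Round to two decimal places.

Laspeyres component (base-period weights):
ΣP(Q2 2013)Q(Q1 2013) = 5×128 + 3×140 + 4×63 + 9×139 = 640 + 420 + 252 + 1251 = 2563
ΣP(Q1 2013)Q(Q1 2013) = 4×128 + 3×140 + 4×63 + 8×139 = 512 + 420 + 252 + 1112 = 2296
L = 2563 / 2296 × 100 = 111.6289
Paasche component (current-period weights):
ΣP(Q2 2013)Q(Q2 2013) = 5×103 + 3×128 + 4×55 + 9×172 = 515 + 384 + 220 + 1548 = 2667
ΣP(Q1 2013)Q(Q2 2013) = 4×103 + 3×128 + 4×55 + 8×172 = 412 + 384 + 220 + 1376 = 2392
P = 2667 / 2392 × 100 = 111.4967
Fisher = √(L × P) = √(111.6289 × 111.4967) = 111.5628

111.56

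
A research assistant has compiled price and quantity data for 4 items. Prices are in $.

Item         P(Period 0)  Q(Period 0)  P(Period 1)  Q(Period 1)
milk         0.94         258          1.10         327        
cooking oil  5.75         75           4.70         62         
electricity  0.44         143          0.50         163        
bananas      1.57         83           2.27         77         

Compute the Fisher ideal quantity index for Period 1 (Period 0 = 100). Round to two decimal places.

Laspeyres component (base-period weights):
ΣP(Period 0)Q(Period 1) = 0.94×327 + 5.75×62 + 0.44×163 + 1.57×77 = 307.38 + 356.5 + 71.72 + 120.89 = 856.49
ΣP(Period 0)Q(Period 0) = 0.94×258 + 5.75×75 + 0.44×143 + 1.57×83 = 242.52 + 431.25 + 62.92 + 130.31 = 867
L = 856.49 / 867 × 100 = 98.7878
Paasche component (current-period weights):
ΣP(Period 1)Q(Period 1) = 1.10×327 + 4.70×62 + 0.50×163 + 2.27×77 = 359.7 + 291.4 + 81.5 + 174.79 = 907.39
ΣP(Period 1)Q(Period 0) = 1.10×258 + 4.70×75 + 0.50×143 + 2.27×83 = 283.8 + 352.5 + 71.5 + 188.41 = 896.21
P = 907.39 / 896.21 × 100 = 101.2475
Fisher = √(L × P) = √(98.7878 × 101.2475) = 100.0101

100.01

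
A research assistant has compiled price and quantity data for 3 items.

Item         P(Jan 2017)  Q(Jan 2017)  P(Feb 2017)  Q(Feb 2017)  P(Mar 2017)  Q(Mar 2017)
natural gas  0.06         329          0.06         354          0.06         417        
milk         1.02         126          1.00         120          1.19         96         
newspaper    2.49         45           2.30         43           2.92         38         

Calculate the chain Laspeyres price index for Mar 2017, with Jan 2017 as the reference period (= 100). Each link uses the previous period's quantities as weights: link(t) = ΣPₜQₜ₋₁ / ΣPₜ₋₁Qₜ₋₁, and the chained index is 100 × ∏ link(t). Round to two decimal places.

115.47

Link Jan 2017→Feb 2017:
ΣP(Feb 2017)Q(Jan 2017) = 0.06×329 + 1.00×126 + 2.30×45 = 19.74 + 126 + 103.5 = 249.24
ΣP(Jan 2017)Q(Jan 2017) = 0.06×329 + 1.02×126 + 2.49×45 = 19.74 + 128.52 + 112.05 = 260.31
link = 249.24/260.31 = 0.957474
Link Feb 2017→Mar 2017:
ΣP(Mar 2017)Q(Feb 2017) = 0.06×354 + 1.19×120 + 2.92×43 = 21.24 + 142.8 + 125.56 = 289.6
ΣP(Feb 2017)Q(Feb 2017) = 0.06×354 + 1.00×120 + 2.30×43 = 21.24 + 120 + 98.9 = 240.14
link = 289.6/240.14 = 1.205963
Chained index = 100 × 0.957474 × 1.205963 = 115.4678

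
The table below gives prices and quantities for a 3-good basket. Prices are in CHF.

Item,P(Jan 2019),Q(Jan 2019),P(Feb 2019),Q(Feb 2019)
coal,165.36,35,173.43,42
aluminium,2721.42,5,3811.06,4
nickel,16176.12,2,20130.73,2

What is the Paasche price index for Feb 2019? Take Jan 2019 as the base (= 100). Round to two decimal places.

Paasche price index uses current-period quantities as weights.
ΣP(Feb 2019)·Q(Feb 2019) = 173.43×42 + 3811.06×4 + 20130.73×2 = 7284.06 + 15244.24 + 40261.46 = 62789.76
ΣP(Jan 2019)·Q(Feb 2019) = 165.36×42 + 2721.42×4 + 16176.12×2 = 6945.12 + 10885.68 + 32352.24 = 50183.04
Index = 62789.76 / 50183.04 × 100 = 125.1215

125.12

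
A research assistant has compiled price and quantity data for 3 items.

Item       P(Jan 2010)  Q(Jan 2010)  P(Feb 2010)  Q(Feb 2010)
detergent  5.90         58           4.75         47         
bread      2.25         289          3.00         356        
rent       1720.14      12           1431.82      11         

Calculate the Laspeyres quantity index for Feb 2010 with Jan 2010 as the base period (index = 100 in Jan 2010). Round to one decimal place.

92.4

Laspeyres quantity index uses base-period prices as weights.
ΣP(Jan 2010)·Q(Feb 2010) = 5.90×47 + 2.25×356 + 1720.14×11 = 277.3 + 801 + 18921.54 = 19999.84
ΣP(Jan 2010)·Q(Jan 2010) = 5.90×58 + 2.25×289 + 1720.14×12 = 342.2 + 650.25 + 20641.68 = 21634.13
Index = 19999.84 / 21634.13 × 100 = 92.4458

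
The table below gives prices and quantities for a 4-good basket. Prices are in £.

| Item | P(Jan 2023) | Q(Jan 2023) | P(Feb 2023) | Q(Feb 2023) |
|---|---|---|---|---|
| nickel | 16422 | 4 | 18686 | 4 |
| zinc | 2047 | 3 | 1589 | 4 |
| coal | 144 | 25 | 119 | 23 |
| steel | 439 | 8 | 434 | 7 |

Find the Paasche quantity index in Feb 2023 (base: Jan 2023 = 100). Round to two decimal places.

101.07

Paasche quantity index uses current-period prices as weights.
ΣP(Feb 2023)·Q(Feb 2023) = 18686×4 + 1589×4 + 119×23 + 434×7 = 74744 + 6356 + 2737 + 3038 = 86875
ΣP(Feb 2023)·Q(Jan 2023) = 18686×4 + 1589×3 + 119×25 + 434×8 = 74744 + 4767 + 2975 + 3472 = 85958
Index = 86875 / 85958 × 100 = 101.0668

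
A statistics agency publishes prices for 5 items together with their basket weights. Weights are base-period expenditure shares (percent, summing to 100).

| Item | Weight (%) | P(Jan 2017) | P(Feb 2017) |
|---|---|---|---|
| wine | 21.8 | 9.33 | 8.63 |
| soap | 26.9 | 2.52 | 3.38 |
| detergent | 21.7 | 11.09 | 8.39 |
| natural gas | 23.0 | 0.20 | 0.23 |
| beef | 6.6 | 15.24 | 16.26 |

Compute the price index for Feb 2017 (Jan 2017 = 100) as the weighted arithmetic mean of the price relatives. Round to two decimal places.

106.15

wine: 21.8 × (8.63/9.33) = 21.8 × 0.924973 = 20.1644
soap: 26.9 × (3.38/2.52) = 26.9 × 1.341270 = 36.0802
detergent: 21.7 × (8.39/11.09) = 21.7 × 0.756537 = 16.4169
natural gas: 23.0 × (0.23/0.20) = 23.0 × 1.150000 = 26.4500
beef: 6.6 × (16.26/15.24) = 6.6 × 1.066929 = 7.0417
Index = Σ wᵢ·(p₁ᵢ/p₀ᵢ) = 20.1644 + 36.0802 + 16.4169 + 26.4500 + 7.0417 = 106.1532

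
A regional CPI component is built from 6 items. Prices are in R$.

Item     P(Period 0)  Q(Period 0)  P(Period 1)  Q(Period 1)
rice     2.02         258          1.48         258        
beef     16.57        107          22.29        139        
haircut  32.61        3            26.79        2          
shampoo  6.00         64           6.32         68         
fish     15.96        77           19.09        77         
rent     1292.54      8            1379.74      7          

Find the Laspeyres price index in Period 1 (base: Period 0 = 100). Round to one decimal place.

109.9

Laspeyres price index uses base-period quantities as weights.
ΣP(Period 1)·Q(Period 0) = 1.48×258 + 22.29×107 + 26.79×3 + 6.32×64 + 19.09×77 + 1379.74×8 = 381.84 + 2385.03 + 80.37 + 404.48 + 1469.93 + 11037.92 = 15759.57
ΣP(Period 0)·Q(Period 0) = 2.02×258 + 16.57×107 + 32.61×3 + 6.00×64 + 15.96×77 + 1292.54×8 = 521.16 + 1772.99 + 97.83 + 384 + 1228.92 + 10340.32 = 14345.22
Index = 15759.57 / 14345.22 × 100 = 109.8594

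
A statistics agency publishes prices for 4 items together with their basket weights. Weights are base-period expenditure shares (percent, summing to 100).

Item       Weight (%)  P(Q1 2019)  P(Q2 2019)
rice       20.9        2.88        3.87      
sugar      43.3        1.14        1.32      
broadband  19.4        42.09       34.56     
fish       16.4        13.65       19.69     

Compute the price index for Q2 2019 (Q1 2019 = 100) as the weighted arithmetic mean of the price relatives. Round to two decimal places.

117.81

rice: 20.9 × (3.87/2.88) = 20.9 × 1.343750 = 28.0844
sugar: 43.3 × (1.32/1.14) = 43.3 × 1.157895 = 50.1368
broadband: 19.4 × (34.56/42.09) = 19.4 × 0.821098 = 15.9293
fish: 16.4 × (19.69/13.65) = 16.4 × 1.442491 = 23.6568
Index = Σ wᵢ·(p₁ᵢ/p₀ᵢ) = 28.0844 + 50.1368 + 15.9293 + 23.6568 = 117.8074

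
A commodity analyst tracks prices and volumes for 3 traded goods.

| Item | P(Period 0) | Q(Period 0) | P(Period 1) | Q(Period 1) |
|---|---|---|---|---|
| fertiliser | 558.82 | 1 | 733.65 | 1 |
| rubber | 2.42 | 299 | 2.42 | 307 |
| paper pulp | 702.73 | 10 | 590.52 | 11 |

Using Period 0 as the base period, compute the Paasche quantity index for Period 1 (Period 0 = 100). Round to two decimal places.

108.28

Paasche quantity index uses current-period prices as weights.
ΣP(Period 1)·Q(Period 1) = 733.65×1 + 2.42×307 + 590.52×11 = 733.65 + 742.94 + 6495.72 = 7972.31
ΣP(Period 1)·Q(Period 0) = 733.65×1 + 2.42×299 + 590.52×10 = 733.65 + 723.58 + 5905.2 = 7362.43
Index = 7972.31 / 7362.43 × 100 = 108.2837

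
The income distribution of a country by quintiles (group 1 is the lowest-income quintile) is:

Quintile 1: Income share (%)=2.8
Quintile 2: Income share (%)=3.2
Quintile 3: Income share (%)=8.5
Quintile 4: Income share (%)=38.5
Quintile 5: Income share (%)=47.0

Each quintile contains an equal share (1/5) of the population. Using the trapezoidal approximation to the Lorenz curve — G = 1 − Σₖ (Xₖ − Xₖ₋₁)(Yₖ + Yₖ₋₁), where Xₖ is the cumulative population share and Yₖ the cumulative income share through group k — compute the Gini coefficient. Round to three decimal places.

Cumulative income shares Yₖ: 0.0280, 0.0600, 0.1450, 0.5300, 1.0000
Σ (Xₖ−Xₖ₋₁)(Yₖ+Yₖ₋₁) = (1/5)(0.0280+0.0000) + (1/5)(0.0600+0.0280) + (1/5)(0.1450+0.0600) + (1/5)(0.5300+0.1450) + (1/5)(1.0000+0.5300)
  = 0.0056 + 0.0176 + 0.0410 + 0.1350 + 0.3060 = 0.5052
G = 1 − 0.5052 = 0.4948

0.495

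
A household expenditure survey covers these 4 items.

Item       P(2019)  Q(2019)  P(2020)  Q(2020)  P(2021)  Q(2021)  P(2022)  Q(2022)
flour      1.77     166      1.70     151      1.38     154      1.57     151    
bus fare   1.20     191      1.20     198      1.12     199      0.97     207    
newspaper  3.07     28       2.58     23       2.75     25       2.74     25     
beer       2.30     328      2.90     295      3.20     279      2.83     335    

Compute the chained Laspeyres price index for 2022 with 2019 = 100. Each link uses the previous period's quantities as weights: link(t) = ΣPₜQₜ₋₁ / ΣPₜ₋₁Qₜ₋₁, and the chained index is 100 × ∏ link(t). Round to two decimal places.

Link 2019→2020:
ΣP(2020)Q(2019) = 1.70×166 + 1.20×191 + 2.58×28 + 2.90×328 = 282.2 + 229.2 + 72.24 + 951.2 = 1534.84
ΣP(2019)Q(2019) = 1.77×166 + 1.20×191 + 3.07×28 + 2.30×328 = 293.82 + 229.2 + 85.96 + 754.4 = 1363.38
link = 1534.84/1363.38 = 1.125761
Link 2020→2021:
ΣP(2021)Q(2020) = 1.38×151 + 1.12×198 + 2.75×23 + 3.20×295 = 208.38 + 221.76 + 63.25 + 944 = 1437.39
ΣP(2020)Q(2020) = 1.70×151 + 1.20×198 + 2.58×23 + 2.90×295 = 256.7 + 237.6 + 59.34 + 855.5 = 1409.14
link = 1437.39/1409.14 = 1.020048
Link 2021→2022:
ΣP(2022)Q(2021) = 1.57×154 + 0.97×199 + 2.74×25 + 2.83×279 = 241.78 + 193.03 + 68.5 + 789.57 = 1292.88
ΣP(2021)Q(2021) = 1.38×154 + 1.12×199 + 2.75×25 + 3.20×279 = 212.52 + 222.88 + 68.75 + 892.8 = 1396.95
link = 1292.88/1396.95 = 0.925502
Chained index = 100 × 1.125761 × 1.020048 × 0.925502 = 106.2782

106.28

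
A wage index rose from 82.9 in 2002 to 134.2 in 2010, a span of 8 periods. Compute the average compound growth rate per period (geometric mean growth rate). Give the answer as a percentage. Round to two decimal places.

6.21%

Growth factor = (134.2/82.9)^(1/8) = (1.618818)^(1/8) = 1.062062
Growth rate = 1.062062 − 1 = 0.062062 = 6.2062%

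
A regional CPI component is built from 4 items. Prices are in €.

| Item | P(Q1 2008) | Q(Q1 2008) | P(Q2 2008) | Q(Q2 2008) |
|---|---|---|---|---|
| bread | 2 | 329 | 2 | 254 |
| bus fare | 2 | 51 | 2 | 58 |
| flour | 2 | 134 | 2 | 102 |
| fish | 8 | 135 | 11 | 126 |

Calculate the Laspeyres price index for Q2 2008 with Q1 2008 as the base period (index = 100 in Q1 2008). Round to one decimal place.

Laspeyres price index uses base-period quantities as weights.
ΣP(Q2 2008)·Q(Q1 2008) = 2×329 + 2×51 + 2×134 + 11×135 = 658 + 102 + 268 + 1485 = 2513
ΣP(Q1 2008)·Q(Q1 2008) = 2×329 + 2×51 + 2×134 + 8×135 = 658 + 102 + 268 + 1080 = 2108
Index = 2513 / 2108 × 100 = 119.2125

119.2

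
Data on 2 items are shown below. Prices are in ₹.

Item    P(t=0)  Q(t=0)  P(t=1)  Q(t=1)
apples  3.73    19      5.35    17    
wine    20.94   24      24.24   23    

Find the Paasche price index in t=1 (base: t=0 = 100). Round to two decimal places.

118.98

Paasche price index uses current-period quantities as weights.
ΣP(t=1)·Q(t=1) = 5.35×17 + 24.24×23 = 90.95 + 557.52 = 648.47
ΣP(t=0)·Q(t=1) = 3.73×17 + 20.94×23 = 63.41 + 481.62 = 545.03
Index = 648.47 / 545.03 × 100 = 118.9788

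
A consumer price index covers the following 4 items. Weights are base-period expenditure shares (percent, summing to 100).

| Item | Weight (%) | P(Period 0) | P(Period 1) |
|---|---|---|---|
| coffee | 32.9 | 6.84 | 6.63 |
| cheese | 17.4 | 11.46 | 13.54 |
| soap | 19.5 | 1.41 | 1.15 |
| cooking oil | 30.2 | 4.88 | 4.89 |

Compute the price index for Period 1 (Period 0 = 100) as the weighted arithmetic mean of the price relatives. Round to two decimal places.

coffee: 32.9 × (6.63/6.84) = 32.9 × 0.969298 = 31.8899
cheese: 17.4 × (13.54/11.46) = 17.4 × 1.181501 = 20.5581
soap: 19.5 × (1.15/1.41) = 19.5 × 0.815603 = 15.9043
cooking oil: 30.2 × (4.89/4.88) = 30.2 × 1.002049 = 30.2619
Index = Σ wᵢ·(p₁ᵢ/p₀ᵢ) = 31.8899 + 20.5581 + 15.9043 + 30.2619 = 98.6142

98.61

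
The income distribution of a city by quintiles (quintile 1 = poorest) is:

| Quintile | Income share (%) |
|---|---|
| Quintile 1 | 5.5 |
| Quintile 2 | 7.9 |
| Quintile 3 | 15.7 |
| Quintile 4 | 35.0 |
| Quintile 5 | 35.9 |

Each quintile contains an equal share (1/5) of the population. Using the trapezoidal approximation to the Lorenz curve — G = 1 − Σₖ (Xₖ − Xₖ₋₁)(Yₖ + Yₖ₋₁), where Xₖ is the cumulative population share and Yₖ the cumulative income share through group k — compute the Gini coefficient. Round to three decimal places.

Cumulative income shares Yₖ: 0.0550, 0.1340, 0.2910, 0.6410, 1.0000
Σ (Xₖ−Xₖ₋₁)(Yₖ+Yₖ₋₁) = (1/5)(0.0550+0.0000) + (1/5)(0.1340+0.0550) + (1/5)(0.2910+0.1340) + (1/5)(0.6410+0.2910) + (1/5)(1.0000+0.6410)
  = 0.0110 + 0.0378 + 0.0850 + 0.1864 + 0.3282 = 0.6484
G = 1 − 0.6484 = 0.3516

0.352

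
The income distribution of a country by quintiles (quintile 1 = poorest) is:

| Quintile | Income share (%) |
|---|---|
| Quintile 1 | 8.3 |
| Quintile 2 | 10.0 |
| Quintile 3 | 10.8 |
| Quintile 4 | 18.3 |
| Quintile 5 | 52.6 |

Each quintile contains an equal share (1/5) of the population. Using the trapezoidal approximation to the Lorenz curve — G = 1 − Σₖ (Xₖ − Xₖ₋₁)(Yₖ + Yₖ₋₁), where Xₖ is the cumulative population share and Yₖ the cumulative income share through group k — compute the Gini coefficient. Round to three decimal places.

Cumulative income shares Yₖ: 0.0830, 0.1830, 0.2910, 0.4740, 1.0000
Σ (Xₖ−Xₖ₋₁)(Yₖ+Yₖ₋₁) = (1/5)(0.0830+0.0000) + (1/5)(0.1830+0.0830) + (1/5)(0.2910+0.1830) + (1/5)(0.4740+0.2910) + (1/5)(1.0000+0.4740)
  = 0.0166 + 0.0532 + 0.0948 + 0.1530 + 0.2948 = 0.6124
G = 1 − 0.6124 = 0.3876

0.388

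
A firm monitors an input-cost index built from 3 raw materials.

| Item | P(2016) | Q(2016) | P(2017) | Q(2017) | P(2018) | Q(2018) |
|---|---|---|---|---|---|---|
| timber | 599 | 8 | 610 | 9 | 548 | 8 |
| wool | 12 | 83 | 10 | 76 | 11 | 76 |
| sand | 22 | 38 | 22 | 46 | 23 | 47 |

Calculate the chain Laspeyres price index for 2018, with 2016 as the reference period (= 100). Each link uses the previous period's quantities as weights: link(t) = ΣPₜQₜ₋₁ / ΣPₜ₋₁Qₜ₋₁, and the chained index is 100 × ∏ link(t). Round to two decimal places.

92.89

Link 2016→2017:
ΣP(2017)Q(2016) = 610×8 + 10×83 + 22×38 = 4880 + 830 + 836 = 6546
ΣP(2016)Q(2016) = 599×8 + 12×83 + 22×38 = 4792 + 996 + 836 = 6624
link = 6546/6624 = 0.988225
Link 2017→2018:
ΣP(2018)Q(2017) = 548×9 + 11×76 + 23×46 = 4932 + 836 + 1058 = 6826
ΣP(2017)Q(2017) = 610×9 + 10×76 + 22×46 = 5490 + 760 + 1012 = 7262
link = 6826/7262 = 0.939961
Chained index = 100 × 0.988225 × 0.939961 = 92.8893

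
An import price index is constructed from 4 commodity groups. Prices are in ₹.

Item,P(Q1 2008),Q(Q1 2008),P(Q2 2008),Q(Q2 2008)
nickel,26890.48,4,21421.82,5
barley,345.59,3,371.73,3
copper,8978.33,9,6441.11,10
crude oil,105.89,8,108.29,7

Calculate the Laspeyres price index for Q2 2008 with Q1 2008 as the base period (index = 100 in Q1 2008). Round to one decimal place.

76.6

Laspeyres price index uses base-period quantities as weights.
ΣP(Q2 2008)·Q(Q1 2008) = 21421.82×4 + 371.73×3 + 6441.11×9 + 108.29×8 = 85687.28 + 1115.19 + 57969.99 + 866.32 = 145638.78
ΣP(Q1 2008)·Q(Q1 2008) = 26890.48×4 + 345.59×3 + 8978.33×9 + 105.89×8 = 107561.92 + 1036.77 + 80804.97 + 847.12 = 190250.78
Index = 145638.78 / 190250.78 × 100 = 76.5510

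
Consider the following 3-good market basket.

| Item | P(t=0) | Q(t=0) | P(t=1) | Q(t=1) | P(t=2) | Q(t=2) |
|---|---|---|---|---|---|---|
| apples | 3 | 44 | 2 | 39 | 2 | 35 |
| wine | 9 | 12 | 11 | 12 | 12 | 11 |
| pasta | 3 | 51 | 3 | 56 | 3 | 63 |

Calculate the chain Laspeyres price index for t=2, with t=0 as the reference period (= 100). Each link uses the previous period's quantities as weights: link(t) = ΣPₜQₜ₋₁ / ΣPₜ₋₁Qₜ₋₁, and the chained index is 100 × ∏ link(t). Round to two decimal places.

Link t=0→t=1:
ΣP(t=1)Q(t=0) = 2×44 + 11×12 + 3×51 = 88 + 132 + 153 = 373
ΣP(t=0)Q(t=0) = 3×44 + 9×12 + 3×51 = 132 + 108 + 153 = 393
link = 373/393 = 0.949109
Link t=1→t=2:
ΣP(t=2)Q(t=1) = 2×39 + 12×12 + 3×56 = 78 + 144 + 168 = 390
ΣP(t=1)Q(t=1) = 2×39 + 11×12 + 3×56 = 78 + 132 + 168 = 378
link = 390/378 = 1.031746
Chained index = 100 × 0.949109 × 1.031746 = 97.9240

97.92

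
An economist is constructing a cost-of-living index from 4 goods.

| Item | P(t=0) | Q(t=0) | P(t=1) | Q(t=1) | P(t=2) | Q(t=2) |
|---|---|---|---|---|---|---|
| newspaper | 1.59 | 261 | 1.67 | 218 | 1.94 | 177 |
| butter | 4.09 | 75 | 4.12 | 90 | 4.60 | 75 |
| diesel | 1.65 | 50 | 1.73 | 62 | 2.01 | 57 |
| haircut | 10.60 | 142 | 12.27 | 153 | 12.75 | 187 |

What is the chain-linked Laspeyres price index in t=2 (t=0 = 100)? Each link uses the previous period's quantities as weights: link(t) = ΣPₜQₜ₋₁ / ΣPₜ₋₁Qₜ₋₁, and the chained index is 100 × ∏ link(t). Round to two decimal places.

119.35

Link t=0→t=1:
ΣP(t=1)Q(t=0) = 1.67×261 + 4.12×75 + 1.73×50 + 12.27×142 = 435.87 + 309 + 86.5 + 1742.34 = 2573.71
ΣP(t=0)Q(t=0) = 1.59×261 + 4.09×75 + 1.65×50 + 10.60×142 = 414.99 + 306.75 + 82.5 + 1505.2 = 2309.44
link = 2573.71/2309.44 = 1.114430
Link t=1→t=2:
ΣP(t=2)Q(t=1) = 1.94×218 + 4.60×90 + 2.01×62 + 12.75×153 = 422.92 + 414 + 124.62 + 1950.75 = 2912.29
ΣP(t=1)Q(t=1) = 1.67×218 + 4.12×90 + 1.73×62 + 12.27×153 = 364.06 + 370.8 + 107.26 + 1877.31 = 2719.43
link = 2912.29/2719.43 = 1.070919
Chained index = 100 × 1.114430 × 1.070919 = 119.3465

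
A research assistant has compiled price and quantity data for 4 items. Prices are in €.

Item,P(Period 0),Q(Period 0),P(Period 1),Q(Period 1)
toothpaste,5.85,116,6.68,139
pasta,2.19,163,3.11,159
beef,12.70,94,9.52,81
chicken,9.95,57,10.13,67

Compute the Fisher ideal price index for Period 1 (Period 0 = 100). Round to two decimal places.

99.52

Laspeyres component (base-period weights):
ΣP(Period 1)Q(Period 0) = 6.68×116 + 3.11×163 + 9.52×94 + 10.13×57 = 774.88 + 506.93 + 894.88 + 577.41 = 2754.1
ΣP(Period 0)Q(Period 0) = 5.85×116 + 2.19×163 + 12.70×94 + 9.95×57 = 678.6 + 356.97 + 1193.8 + 567.15 = 2796.52
L = 2754.1 / 2796.52 × 100 = 98.4831
Paasche component (current-period weights):
ΣP(Period 1)Q(Period 1) = 6.68×139 + 3.11×159 + 9.52×81 + 10.13×67 = 928.52 + 494.49 + 771.12 + 678.71 = 2872.84
ΣP(Period 0)Q(Period 1) = 5.85×139 + 2.19×159 + 12.70×81 + 9.95×67 = 813.15 + 348.21 + 1028.7 + 666.65 = 2856.71
P = 2872.84 / 2856.71 × 100 = 100.5646
Fisher = √(L × P) = √(98.4831 × 100.5646) = 99.5184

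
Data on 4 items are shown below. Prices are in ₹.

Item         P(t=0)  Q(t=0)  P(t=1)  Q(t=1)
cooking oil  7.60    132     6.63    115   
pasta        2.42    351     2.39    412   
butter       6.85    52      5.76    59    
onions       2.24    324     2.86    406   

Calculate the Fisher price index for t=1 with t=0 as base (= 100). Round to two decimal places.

101.09

Laspeyres component (base-period weights):
ΣP(t=1)Q(t=0) = 6.63×132 + 2.39×351 + 5.76×52 + 2.86×324 = 875.16 + 838.89 + 299.52 + 926.64 = 2940.21
ΣP(t=0)Q(t=0) = 7.60×132 + 2.42×351 + 6.85×52 + 2.24×324 = 1003.2 + 849.42 + 356.2 + 725.76 = 2934.58
L = 2940.21 / 2934.58 × 100 = 100.1919
Paasche component (current-period weights):
ΣP(t=1)Q(t=1) = 6.63×115 + 2.39×412 + 5.76×59 + 2.86×406 = 762.45 + 984.68 + 339.84 + 1161.16 = 3248.13
ΣP(t=0)Q(t=1) = 7.60×115 + 2.42×412 + 6.85×59 + 2.24×406 = 874 + 997.04 + 404.15 + 909.44 = 3184.63
P = 3248.13 / 3184.63 × 100 = 101.9940
Fisher = √(L × P) = √(100.1919 × 101.9940) = 101.0889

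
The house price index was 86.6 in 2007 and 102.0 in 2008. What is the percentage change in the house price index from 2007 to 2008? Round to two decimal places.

Change = (102.0 − 86.6) / 86.6 × 100
       = 15.4 / 86.6 × 100 = 17.7829%

17.78%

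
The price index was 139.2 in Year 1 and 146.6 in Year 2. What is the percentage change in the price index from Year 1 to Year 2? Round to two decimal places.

Change = (146.6 − 139.2) / 139.2 × 100
       = 7.4 / 139.2 × 100 = 5.3161%

5.32%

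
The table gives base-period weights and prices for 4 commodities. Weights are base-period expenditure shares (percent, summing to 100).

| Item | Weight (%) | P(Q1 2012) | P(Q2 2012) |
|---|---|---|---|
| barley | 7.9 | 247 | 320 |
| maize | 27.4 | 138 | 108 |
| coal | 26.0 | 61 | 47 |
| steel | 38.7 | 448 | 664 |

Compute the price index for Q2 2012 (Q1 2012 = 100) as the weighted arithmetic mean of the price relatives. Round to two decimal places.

109.07

barley: 7.9 × (320/247) = 7.9 × 1.295547 = 10.2348
maize: 27.4 × (108/138) = 27.4 × 0.782609 = 21.4435
coal: 26.0 × (47/61) = 26.0 × 0.770492 = 20.0328
steel: 38.7 × (664/448) = 38.7 × 1.482143 = 57.3589
Index = Σ wᵢ·(p₁ᵢ/p₀ᵢ) = 10.2348 + 21.4435 + 20.0328 + 57.3589 = 109.0700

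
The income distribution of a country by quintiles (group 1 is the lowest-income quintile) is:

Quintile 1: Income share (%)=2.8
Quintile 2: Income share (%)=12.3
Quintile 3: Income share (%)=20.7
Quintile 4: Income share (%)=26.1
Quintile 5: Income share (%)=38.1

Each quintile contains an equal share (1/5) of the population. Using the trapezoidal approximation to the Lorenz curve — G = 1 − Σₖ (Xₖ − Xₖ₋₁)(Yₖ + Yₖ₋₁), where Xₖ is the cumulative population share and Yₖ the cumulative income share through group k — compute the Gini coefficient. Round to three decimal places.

Cumulative income shares Yₖ: 0.0280, 0.1510, 0.3580, 0.6190, 1.0000
Σ (Xₖ−Xₖ₋₁)(Yₖ+Yₖ₋₁) = (1/5)(0.0280+0.0000) + (1/5)(0.1510+0.0280) + (1/5)(0.3580+0.1510) + (1/5)(0.6190+0.3580) + (1/5)(1.0000+0.6190)
  = 0.0056 + 0.0358 + 0.1018 + 0.1954 + 0.3238 = 0.6624
G = 1 − 0.6624 = 0.3376

0.338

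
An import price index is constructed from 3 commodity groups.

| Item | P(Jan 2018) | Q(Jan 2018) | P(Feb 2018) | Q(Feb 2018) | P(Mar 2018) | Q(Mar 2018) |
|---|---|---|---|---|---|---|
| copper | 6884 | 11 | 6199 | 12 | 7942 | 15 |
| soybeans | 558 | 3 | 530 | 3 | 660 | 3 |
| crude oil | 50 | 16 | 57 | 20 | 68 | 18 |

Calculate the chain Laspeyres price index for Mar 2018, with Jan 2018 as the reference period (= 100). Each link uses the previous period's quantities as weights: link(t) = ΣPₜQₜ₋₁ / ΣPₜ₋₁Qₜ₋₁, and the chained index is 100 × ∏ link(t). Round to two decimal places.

Link Jan 2018→Feb 2018:
ΣP(Feb 2018)Q(Jan 2018) = 6199×11 + 530×3 + 57×16 = 68189 + 1590 + 912 = 70691
ΣP(Jan 2018)Q(Jan 2018) = 6884×11 + 558×3 + 50×16 = 75724 + 1674 + 800 = 78198
link = 70691/78198 = 0.904000
Link Feb 2018→Mar 2018:
ΣP(Mar 2018)Q(Feb 2018) = 7942×12 + 660×3 + 68×20 = 95304 + 1980 + 1360 = 98644
ΣP(Feb 2018)Q(Feb 2018) = 6199×12 + 530×3 + 57×20 = 74388 + 1590 + 1140 = 77118
link = 98644/77118 = 1.279131
Chained index = 100 × 0.904000 × 1.279131 = 115.6334

115.63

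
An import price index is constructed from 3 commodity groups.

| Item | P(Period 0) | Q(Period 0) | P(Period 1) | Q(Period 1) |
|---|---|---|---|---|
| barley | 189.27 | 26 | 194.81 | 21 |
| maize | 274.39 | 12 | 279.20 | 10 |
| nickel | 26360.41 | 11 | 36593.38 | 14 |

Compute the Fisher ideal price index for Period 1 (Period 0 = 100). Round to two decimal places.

Laspeyres component (base-period weights):
ΣP(Period 1)Q(Period 0) = 194.81×26 + 279.20×12 + 36593.38×11 = 5065.06 + 3350.4 + 402527.18 = 410942.64
ΣP(Period 0)Q(Period 0) = 189.27×26 + 274.39×12 + 26360.41×11 = 4921.02 + 3292.68 + 289964.51 = 298178.21
L = 410942.64 / 298178.21 × 100 = 137.8178
Paasche component (current-period weights):
ΣP(Period 1)Q(Period 1) = 194.81×21 + 279.20×10 + 36593.38×14 = 4091.01 + 2792 + 512307.32 = 519190.33
ΣP(Period 0)Q(Period 1) = 189.27×21 + 274.39×10 + 26360.41×14 = 3974.67 + 2743.9 + 369045.74 = 375764.31
P = 519190.33 / 375764.31 × 100 = 138.1691
Fisher = √(L × P) = √(137.8178 × 138.1691) = 137.9934

137.99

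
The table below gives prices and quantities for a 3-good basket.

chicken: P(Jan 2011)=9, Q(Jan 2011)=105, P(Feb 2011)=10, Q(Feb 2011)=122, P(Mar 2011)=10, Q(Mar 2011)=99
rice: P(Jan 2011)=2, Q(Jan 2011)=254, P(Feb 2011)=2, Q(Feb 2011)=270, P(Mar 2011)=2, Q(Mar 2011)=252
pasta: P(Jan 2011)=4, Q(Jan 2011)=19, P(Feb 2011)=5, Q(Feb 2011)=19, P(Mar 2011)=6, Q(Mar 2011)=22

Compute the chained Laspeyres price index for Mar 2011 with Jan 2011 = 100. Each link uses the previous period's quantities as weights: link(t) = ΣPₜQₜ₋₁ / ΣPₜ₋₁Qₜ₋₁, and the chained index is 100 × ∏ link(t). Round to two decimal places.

109.22

Link Jan 2011→Feb 2011:
ΣP(Feb 2011)Q(Jan 2011) = 10×105 + 2×254 + 5×19 = 1050 + 508 + 95 = 1653
ΣP(Jan 2011)Q(Jan 2011) = 9×105 + 2×254 + 4×19 = 945 + 508 + 76 = 1529
link = 1653/1529 = 1.081099
Link Feb 2011→Mar 2011:
ΣP(Mar 2011)Q(Feb 2011) = 10×122 + 2×270 + 6×19 = 1220 + 540 + 114 = 1874
ΣP(Feb 2011)Q(Feb 2011) = 10×122 + 2×270 + 5×19 = 1220 + 540 + 95 = 1855
link = 1874/1855 = 1.010243
Chained index = 100 × 1.081099 × 1.010243 = 109.2172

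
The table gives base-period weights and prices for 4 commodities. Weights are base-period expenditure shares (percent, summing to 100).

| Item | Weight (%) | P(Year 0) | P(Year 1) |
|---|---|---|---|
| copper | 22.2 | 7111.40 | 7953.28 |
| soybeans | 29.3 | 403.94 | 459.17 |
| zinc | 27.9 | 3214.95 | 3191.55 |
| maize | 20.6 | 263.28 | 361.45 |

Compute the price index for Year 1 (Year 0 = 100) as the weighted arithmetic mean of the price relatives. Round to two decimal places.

114.11

copper: 22.2 × (7953.28/7111.40) = 22.2 × 1.118385 = 24.8281
soybeans: 29.3 × (459.17/403.94) = 29.3 × 1.136728 = 33.3061
zinc: 27.9 × (3191.55/3214.95) = 27.9 × 0.992722 = 27.6969
maize: 20.6 × (361.45/263.28) = 20.6 × 1.372873 = 28.2812
Index = Σ wᵢ·(p₁ᵢ/p₀ᵢ) = 24.8281 + 33.3061 + 27.6969 + 28.2812 = 114.1124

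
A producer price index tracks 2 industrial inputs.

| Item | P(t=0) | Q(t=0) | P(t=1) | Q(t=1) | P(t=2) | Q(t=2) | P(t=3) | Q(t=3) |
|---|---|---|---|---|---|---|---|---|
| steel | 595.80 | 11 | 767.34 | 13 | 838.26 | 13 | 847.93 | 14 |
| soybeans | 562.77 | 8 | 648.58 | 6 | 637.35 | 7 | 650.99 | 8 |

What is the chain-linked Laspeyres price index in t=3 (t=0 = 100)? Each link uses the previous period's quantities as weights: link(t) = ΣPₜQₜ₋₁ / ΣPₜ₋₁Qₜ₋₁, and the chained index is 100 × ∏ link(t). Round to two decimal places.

132.76

Link t=0→t=1:
ΣP(t=1)Q(t=0) = 767.34×11 + 648.58×8 = 8440.74 + 5188.64 = 13629.38
ΣP(t=0)Q(t=0) = 595.80×11 + 562.77×8 = 6553.8 + 4502.16 = 11055.96
link = 13629.38/11055.96 = 1.232763
Link t=1→t=2:
ΣP(t=2)Q(t=1) = 838.26×13 + 637.35×6 = 10897.38 + 3824.1 = 14721.48
ΣP(t=1)Q(t=1) = 767.34×13 + 648.58×6 = 9975.42 + 3891.48 = 13866.9
link = 14721.48/13866.9 = 1.061627
Link t=2→t=3:
ΣP(t=3)Q(t=2) = 847.93×13 + 650.99×7 = 11023.09 + 4556.93 = 15580.02
ΣP(t=2)Q(t=2) = 838.26×13 + 637.35×7 = 10897.38 + 4461.45 = 15358.83
link = 15580.02/15358.83 = 1.014401
Chained index = 100 × 1.232763 × 1.061627 × 1.014401 = 132.7583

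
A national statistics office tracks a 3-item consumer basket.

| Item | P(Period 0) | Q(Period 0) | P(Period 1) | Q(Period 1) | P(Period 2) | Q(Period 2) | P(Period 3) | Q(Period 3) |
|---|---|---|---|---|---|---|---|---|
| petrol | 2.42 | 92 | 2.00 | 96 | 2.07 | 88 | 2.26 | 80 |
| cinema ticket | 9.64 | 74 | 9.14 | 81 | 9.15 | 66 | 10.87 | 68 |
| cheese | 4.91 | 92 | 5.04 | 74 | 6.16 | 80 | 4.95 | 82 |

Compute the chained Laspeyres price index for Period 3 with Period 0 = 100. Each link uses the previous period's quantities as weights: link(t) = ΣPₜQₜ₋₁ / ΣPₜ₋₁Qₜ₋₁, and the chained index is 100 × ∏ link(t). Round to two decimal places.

Link Period 0→Period 1:
ΣP(Period 1)Q(Period 0) = 2.00×92 + 9.14×74 + 5.04×92 = 184 + 676.36 + 463.68 = 1324.04
ΣP(Period 0)Q(Period 0) = 2.42×92 + 9.64×74 + 4.91×92 = 222.64 + 713.36 + 451.72 = 1387.72
link = 1324.04/1387.72 = 0.954112
Link Period 1→Period 2:
ΣP(Period 2)Q(Period 1) = 2.07×96 + 9.15×81 + 6.16×74 = 198.72 + 741.15 + 455.84 = 1395.71
ΣP(Period 1)Q(Period 1) = 2.00×96 + 9.14×81 + 5.04×74 = 192 + 740.34 + 372.96 = 1305.3
link = 1395.71/1305.3 = 1.069264
Link Period 2→Period 3:
ΣP(Period 3)Q(Period 2) = 2.26×88 + 10.87×66 + 4.95×80 = 198.88 + 717.42 + 396 = 1312.3
ΣP(Period 2)Q(Period 2) = 2.07×88 + 9.15×66 + 6.16×80 = 182.16 + 603.9 + 492.8 = 1278.86
link = 1312.3/1278.86 = 1.026148
Chained index = 100 × 0.954112 × 1.069264 × 1.026148 = 104.6874

104.69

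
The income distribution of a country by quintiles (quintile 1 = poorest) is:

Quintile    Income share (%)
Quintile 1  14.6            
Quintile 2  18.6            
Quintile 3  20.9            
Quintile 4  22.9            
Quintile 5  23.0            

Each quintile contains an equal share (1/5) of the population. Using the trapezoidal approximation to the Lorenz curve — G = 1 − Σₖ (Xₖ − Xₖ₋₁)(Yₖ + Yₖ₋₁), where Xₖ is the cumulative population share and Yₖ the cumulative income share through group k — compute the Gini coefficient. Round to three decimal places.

0.084

Cumulative income shares Yₖ: 0.1460, 0.3320, 0.5410, 0.7700, 1.0000
Σ (Xₖ−Xₖ₋₁)(Yₖ+Yₖ₋₁) = (1/5)(0.1460+0.0000) + (1/5)(0.3320+0.1460) + (1/5)(0.5410+0.3320) + (1/5)(0.7700+0.5410) + (1/5)(1.0000+0.7700)
  = 0.0292 + 0.0956 + 0.1746 + 0.2622 + 0.3540 = 0.9156
G = 1 − 0.9156 = 0.0844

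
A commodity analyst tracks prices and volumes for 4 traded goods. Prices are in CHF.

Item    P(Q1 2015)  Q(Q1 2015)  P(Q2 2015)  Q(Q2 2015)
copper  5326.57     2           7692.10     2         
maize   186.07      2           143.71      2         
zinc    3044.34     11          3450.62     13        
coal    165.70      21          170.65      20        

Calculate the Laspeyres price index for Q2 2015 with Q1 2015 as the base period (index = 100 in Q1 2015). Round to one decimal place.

Laspeyres price index uses base-period quantities as weights.
ΣP(Q2 2015)·Q(Q1 2015) = 7692.10×2 + 143.71×2 + 3450.62×11 + 170.65×21 = 15384.2 + 287.42 + 37956.82 + 3583.65 = 57212.09
ΣP(Q1 2015)·Q(Q1 2015) = 5326.57×2 + 186.07×2 + 3044.34×11 + 165.70×21 = 10653.14 + 372.14 + 33487.74 + 3479.7 = 47992.72
Index = 57212.09 / 47992.72 × 100 = 119.2099

119.2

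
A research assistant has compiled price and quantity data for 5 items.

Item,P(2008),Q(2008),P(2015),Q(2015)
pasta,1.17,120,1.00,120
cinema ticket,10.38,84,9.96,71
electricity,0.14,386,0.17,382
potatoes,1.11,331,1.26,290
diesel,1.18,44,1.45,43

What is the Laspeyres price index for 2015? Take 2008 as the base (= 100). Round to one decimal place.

Laspeyres price index uses base-period quantities as weights.
ΣP(2015)·Q(2008) = 1.00×120 + 9.96×84 + 0.17×386 + 1.26×331 + 1.45×44 = 120 + 836.64 + 65.62 + 417.06 + 63.8 = 1503.12
ΣP(2008)·Q(2008) = 1.17×120 + 10.38×84 + 0.14×386 + 1.11×331 + 1.18×44 = 140.4 + 871.92 + 54.04 + 367.41 + 51.92 = 1485.69
Index = 1503.12 / 1485.69 × 100 = 101.1732

101.2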